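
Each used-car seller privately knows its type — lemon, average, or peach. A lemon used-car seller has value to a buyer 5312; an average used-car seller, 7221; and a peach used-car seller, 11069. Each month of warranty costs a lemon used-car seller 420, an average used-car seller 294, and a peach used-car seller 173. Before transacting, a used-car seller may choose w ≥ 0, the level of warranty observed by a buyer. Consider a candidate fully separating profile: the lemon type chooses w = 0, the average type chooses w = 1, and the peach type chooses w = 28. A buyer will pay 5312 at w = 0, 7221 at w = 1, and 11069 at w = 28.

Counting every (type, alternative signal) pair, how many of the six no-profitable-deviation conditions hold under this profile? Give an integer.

4

Lemon (own payoff 5312): to w=1 gives 7221 − 420×1 = 6801 → profitable ✗; to w=28 gives 11069 − 420×28 = -691 → no gain ✓.
Average (own payoff 7221 − 294×1 = 6927): to w=0 gives 5312 → no gain ✓; to w=28 gives 11069 − 294×28 = 2837 → no gain ✓.
Peach (own payoff 11069 − 173×28 = 6225): to w=0 gives 5312 → no gain ✓; to w=1 gives 7221 − 173×1 = 7048 → profitable ✗.
4 of the 6 constraints hold; not an equilibrium.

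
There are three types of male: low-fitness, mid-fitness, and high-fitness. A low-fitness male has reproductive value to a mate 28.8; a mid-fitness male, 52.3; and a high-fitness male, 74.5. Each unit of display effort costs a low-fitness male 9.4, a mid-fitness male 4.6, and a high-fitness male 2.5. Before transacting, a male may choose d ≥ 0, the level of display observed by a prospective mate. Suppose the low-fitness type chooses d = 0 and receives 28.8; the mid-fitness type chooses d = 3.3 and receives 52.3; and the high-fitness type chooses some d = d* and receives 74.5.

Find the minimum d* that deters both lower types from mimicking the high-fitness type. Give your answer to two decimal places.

Low-fitness type (on-path payoff 28.8) won't mimic when 28.8 ≥ 74.5 − 9.4·d*, i.e. d* ≥ 4.86.
Mid-fitness type (on-path payoff 52.3 − 4.6×3.3 = 37.12) won't mimic when 37.12 ≥ 74.5 − 4.6·d*, i.e. d* ≥ 8.13.
Both must hold, so d* = max(4.86, 8.13) = 8.13. The mid-fitness type's constraint binds.

8.13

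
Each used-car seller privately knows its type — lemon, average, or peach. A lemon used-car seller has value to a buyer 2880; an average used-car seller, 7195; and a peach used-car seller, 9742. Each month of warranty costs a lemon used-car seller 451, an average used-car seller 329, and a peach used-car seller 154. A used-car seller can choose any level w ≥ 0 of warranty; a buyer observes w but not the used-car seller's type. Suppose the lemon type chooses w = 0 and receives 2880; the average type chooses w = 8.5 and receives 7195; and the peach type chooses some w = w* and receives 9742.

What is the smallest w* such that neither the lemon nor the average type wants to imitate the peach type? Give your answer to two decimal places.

Average type (on-path payoff 7195 − 329×8.5 = 4398.5) won't mimic when 4398.5 ≥ 9742 − 329·w*, i.e. w* ≥ 16.24.
Lemon type (on-path payoff 2880) won't mimic when 2880 ≥ 9742 − 451·w*, i.e. w* ≥ 15.22.
Both must hold, so w* = max(15.22, 16.24) = 16.24. The average type's constraint binds.

16.24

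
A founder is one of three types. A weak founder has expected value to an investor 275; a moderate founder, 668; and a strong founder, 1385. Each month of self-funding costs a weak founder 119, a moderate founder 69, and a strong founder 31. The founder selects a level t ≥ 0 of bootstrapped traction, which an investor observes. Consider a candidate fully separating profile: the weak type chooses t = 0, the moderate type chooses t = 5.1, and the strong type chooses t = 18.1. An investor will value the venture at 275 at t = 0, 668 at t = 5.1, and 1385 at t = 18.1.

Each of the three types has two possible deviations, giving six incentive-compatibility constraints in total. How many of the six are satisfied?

6

Weak (own payoff 275): to t=5.1 gives 668 − 119×5.1 = 61.1 → no gain ✓; to t=18.1 gives 1385 − 119×18.1 = -768.9 → no gain ✓.
Strong (own payoff 1385 − 31×18.1 = 823.9): to t=0 gives 275 → no gain ✓; to t=5.1 gives 668 − 31×5.1 = 509.9 → no gain ✓.
Moderate (own payoff 668 − 69×5.1 = 316.1): to t=0 gives 275 → no gain ✓; to t=18.1 gives 1385 − 69×18.1 = 136.1 → no gain ✓.
6 of the 6 constraints hold; this profile is a separating equilibrium.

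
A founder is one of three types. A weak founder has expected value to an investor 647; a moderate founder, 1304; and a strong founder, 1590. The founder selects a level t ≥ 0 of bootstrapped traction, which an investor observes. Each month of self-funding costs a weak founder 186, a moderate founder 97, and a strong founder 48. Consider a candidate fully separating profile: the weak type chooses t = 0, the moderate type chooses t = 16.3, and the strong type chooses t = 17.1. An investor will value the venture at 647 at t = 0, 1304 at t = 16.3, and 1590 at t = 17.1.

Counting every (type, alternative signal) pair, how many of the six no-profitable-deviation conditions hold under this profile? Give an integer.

Moderate (own payoff 1304 − 97×16.3 = -277.1): to t=0 gives 647 → profitable ✗; to t=17.1 gives 1590 − 97×17.1 = -68.7 → profitable ✗.
Weak (own payoff 647): to t=16.3 gives 1304 − 186×16.3 = -1727.8 → no gain ✓; to t=17.1 gives 1590 − 186×17.1 = -1590.6 → no gain ✓.
Strong (own payoff 1590 − 48×17.1 = 769.2): to t=0 gives 647 → no gain ✓; to t=16.3 gives 1304 − 48×16.3 = 521.6 → no gain ✓.
4 of the 6 constraints hold; not an equilibrium.

4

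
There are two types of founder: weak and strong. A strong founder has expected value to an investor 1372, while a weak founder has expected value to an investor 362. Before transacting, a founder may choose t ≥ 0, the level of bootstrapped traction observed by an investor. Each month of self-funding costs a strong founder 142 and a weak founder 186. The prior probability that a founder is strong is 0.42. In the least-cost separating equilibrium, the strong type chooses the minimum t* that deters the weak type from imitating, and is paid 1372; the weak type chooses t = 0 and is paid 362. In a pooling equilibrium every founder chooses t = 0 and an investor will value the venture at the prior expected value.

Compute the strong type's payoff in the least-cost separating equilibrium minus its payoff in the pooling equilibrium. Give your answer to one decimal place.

Least-cost separating signal: t* solves 362 = 1372 − 186·t*, so t* = (1372 − 362)/186 ≈ 5.4301.
Strong type's separating payoff: 1372 − 142 × t* = 1372 − 142 × (1372 − 362)/186 = 1372 − 143420/186 ≈ 600.925.
Pooling payoff: 0.42 × 1372 + 0.58 × 362 = 786.2.
Difference: 600.925 − 786.2 = -185.275, i.e. -185.3 to one decimal place.
The strong type would prefer the pooling outcome.

-185.3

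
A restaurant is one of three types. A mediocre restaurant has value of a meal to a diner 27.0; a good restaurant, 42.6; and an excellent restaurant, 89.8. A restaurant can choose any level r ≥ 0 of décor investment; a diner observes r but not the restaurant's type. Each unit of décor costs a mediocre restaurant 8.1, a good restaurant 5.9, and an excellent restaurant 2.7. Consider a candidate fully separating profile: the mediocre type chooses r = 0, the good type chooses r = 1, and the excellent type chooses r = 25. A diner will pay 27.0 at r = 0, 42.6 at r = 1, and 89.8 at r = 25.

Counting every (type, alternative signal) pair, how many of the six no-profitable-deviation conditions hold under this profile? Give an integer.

Mediocre (own payoff 27.0): to r=1 gives 42.6 − 8.1×1 = 34.5 → profitable ✗; to r=25 gives 89.8 − 8.1×25 = -112.7 → no gain ✓.
Excellent (own payoff 89.8 − 2.7×25 = 22.3): to r=0 gives 27.0 → profitable ✗; to r=1 gives 42.6 − 2.7×1 = 39.9 → profitable ✗.
Good (own payoff 42.6 − 5.9×1 = 36.7): to r=0 gives 27.0 → no gain ✓; to r=25 gives 89.8 − 5.9×25 = -57.7 → no gain ✓.
3 of the 6 constraints hold; not an equilibrium.

3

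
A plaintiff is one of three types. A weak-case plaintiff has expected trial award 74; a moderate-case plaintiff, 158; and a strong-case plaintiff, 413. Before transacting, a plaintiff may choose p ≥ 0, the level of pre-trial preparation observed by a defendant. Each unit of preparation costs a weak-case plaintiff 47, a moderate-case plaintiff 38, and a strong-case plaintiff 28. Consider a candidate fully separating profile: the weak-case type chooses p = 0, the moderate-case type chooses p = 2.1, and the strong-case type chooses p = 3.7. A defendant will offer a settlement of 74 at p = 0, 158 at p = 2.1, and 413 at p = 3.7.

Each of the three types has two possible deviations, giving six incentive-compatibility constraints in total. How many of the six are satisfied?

Strong-case (own payoff 413 − 28×3.7 = 309.4): to p=0 gives 74 → no gain ✓; to p=2.1 gives 158 − 28×2.1 = 99.2 → no gain ✓.
Moderate-case (own payoff 158 − 38×2.1 = 78.2): to p=0 gives 74 → no gain ✓; to p=3.7 gives 413 − 38×3.7 = 272.4 → profitable ✗.
Weak-case (own payoff 74): to p=2.1 gives 158 − 47×2.1 = 59.3 → no gain ✓; to p=3.7 gives 413 − 47×3.7 = 239.1 → profitable ✗.
4 of the 6 constraints hold; not an equilibrium.

4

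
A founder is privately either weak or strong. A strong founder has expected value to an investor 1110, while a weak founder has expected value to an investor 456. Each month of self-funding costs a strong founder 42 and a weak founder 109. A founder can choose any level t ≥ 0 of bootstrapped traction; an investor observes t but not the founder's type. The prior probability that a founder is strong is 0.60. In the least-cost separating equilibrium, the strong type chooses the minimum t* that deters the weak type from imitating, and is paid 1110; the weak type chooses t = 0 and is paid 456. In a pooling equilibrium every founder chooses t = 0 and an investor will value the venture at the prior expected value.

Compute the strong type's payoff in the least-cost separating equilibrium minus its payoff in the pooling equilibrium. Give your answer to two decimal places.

9.60

Least-cost separating signal: t* solves 456 = 1110 − 109·t*, so t* = (1110 − 456)/109 = 6.
Strong type's separating payoff: 1110 − 42 × t* = 1110 − 42 × (1110 − 456)/109 = 1110 − 27468/109 = 858.
Pooling payoff: 0.60 × 1110 + 0.40 × 456 = 848.4.
Difference: 858 − 848.4 = 9.60.
The strong type prefers to separate.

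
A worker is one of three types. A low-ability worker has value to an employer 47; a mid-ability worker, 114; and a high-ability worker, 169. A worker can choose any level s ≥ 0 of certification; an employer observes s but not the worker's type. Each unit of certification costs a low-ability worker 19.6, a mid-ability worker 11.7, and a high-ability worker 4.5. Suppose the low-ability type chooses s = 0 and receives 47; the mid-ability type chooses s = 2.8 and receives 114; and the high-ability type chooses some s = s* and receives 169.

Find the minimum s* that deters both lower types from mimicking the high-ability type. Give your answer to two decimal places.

Mid-ability type (on-path payoff 114 − 11.7×2.8 = 81.24) won't mimic when 81.24 ≥ 169 − 11.7·s*, i.e. s* ≥ 7.50.
Low-ability type (on-path payoff 47) won't mimic when 47 ≥ 169 − 19.6·s*, i.e. s* ≥ 6.22.
Both must hold, so s* = max(6.22, 7.50) = 7.50. The mid-ability type's constraint binds.

7.50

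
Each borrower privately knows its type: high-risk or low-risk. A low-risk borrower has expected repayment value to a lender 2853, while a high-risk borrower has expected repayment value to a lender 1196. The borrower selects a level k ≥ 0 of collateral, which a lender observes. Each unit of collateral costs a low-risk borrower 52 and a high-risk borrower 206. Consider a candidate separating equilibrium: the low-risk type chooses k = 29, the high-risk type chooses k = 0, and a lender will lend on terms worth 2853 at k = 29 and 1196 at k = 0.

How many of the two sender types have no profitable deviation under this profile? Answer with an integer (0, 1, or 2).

2

High-risk type: stay at 0 → 1196; mimic → 2853 − 206 × 29 = -3121. IC holds (1196 ≥ -3121).
Low-risk type: signal → 2853 − 52 × 29 = 1345; deviate to 0 → 1196. IC holds (1345 ≥ 1196).
2 of 2 constraints hold, so this is a separating equilibrium.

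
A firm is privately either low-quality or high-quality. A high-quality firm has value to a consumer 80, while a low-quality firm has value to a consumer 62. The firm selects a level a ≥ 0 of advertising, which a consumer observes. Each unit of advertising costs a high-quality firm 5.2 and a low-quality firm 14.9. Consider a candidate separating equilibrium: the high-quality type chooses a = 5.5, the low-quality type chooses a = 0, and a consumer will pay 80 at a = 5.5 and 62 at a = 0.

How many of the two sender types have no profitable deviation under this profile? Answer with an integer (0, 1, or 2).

1

High-quality type: signal → 80 − 5.2 × 5.5 = 51.4; deviate to 0 → 62. IC fails (51.4 < 62).
Low-quality type: stay at 0 → 62; mimic → 80 − 14.9 × 5.5 = -1.95. IC holds (62 ≥ -1.95).
1 of 2 constraints hold, so this profile is not an equilibrium.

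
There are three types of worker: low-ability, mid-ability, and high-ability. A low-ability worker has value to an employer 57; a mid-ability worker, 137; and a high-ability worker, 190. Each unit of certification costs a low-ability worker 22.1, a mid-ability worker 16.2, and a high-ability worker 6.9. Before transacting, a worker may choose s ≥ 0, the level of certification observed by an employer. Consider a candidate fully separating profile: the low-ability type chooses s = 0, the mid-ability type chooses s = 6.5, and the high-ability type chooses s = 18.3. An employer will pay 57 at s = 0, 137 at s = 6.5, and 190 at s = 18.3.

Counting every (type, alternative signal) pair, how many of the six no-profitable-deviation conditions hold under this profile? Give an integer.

4

High-ability (own payoff 190 − 6.9×18.3 = 63.73): to s=0 gives 57 → no gain ✓; to s=6.5 gives 137 − 6.9×6.5 = 92.15 → profitable ✗.
Mid-ability (own payoff 137 − 16.2×6.5 = 31.7): to s=0 gives 57 → profitable ✗; to s=18.3 gives 190 − 16.2×18.3 = -106.46 → no gain ✓.
Low-ability (own payoff 57): to s=6.5 gives 137 − 22.1×6.5 = -6.65 → no gain ✓; to s=18.3 gives 190 − 22.1×18.3 = -214.43 → no gain ✓.
4 of the 6 constraints hold; not an equilibrium.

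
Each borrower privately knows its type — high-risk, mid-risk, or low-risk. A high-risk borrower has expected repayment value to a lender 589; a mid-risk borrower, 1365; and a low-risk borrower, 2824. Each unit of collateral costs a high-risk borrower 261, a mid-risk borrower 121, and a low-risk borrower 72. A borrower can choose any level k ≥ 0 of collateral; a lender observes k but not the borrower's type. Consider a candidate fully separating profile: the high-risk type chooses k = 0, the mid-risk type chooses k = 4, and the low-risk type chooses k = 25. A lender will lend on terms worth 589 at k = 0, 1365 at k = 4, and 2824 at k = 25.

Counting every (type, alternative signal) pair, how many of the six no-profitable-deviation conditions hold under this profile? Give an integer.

5

Mid-risk (own payoff 1365 − 121×4 = 881): to k=0 gives 589 → no gain ✓; to k=25 gives 2824 − 121×25 = -201 → no gain ✓.
High-risk (own payoff 589): to k=4 gives 1365 − 261×4 = 321 → no gain ✓; to k=25 gives 2824 − 261×25 = -3701 → no gain ✓.
Low-risk (own payoff 2824 − 72×25 = 1024): to k=0 gives 589 → no gain ✓; to k=4 gives 1365 − 72×4 = 1077 → profitable ✗.
5 of the 6 constraints hold; not an equilibrium.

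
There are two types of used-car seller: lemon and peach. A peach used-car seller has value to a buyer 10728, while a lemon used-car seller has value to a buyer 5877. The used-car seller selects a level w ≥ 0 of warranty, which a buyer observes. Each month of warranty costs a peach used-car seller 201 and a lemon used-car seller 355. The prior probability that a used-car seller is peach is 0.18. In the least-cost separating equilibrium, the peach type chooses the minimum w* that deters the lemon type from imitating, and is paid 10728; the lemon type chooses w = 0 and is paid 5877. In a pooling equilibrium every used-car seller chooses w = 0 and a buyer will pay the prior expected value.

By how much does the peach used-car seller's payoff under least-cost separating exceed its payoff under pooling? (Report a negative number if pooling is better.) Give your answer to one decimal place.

Least-cost separating signal: w* solves 5877 = 10728 − 355·w*, so w* = (10728 − 5877)/355 ≈ 13.6648.
Peach type's separating payoff: 10728 − 201 × w* = 10728 − 201 × (10728 − 5877)/355 = 10728 − 975051/355 ≈ 7981.377.
Pooling payoff: 0.18 × 10728 + 0.82 × 5877 = 6750.18.
Difference: 7981.377 − 6750.18 = 1231.197, i.e. 1231.2 to one decimal place.
The peach type prefers to separate.

1231.2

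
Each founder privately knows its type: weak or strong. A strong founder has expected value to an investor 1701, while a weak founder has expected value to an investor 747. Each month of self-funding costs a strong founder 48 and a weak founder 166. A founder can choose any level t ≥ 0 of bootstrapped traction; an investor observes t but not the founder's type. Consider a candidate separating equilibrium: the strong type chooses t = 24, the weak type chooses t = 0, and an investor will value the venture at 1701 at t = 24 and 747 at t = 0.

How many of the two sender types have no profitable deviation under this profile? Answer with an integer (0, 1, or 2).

1

Strong type: signal → 1701 − 48 × 24 = 549; deviate to 0 → 747. IC fails (549 < 747).
Weak type: stay at 0 → 747; mimic → 1701 − 166 × 24 = -2283. IC holds (747 ≥ -2283).
1 of 2 constraints hold, so this profile is not an equilibrium.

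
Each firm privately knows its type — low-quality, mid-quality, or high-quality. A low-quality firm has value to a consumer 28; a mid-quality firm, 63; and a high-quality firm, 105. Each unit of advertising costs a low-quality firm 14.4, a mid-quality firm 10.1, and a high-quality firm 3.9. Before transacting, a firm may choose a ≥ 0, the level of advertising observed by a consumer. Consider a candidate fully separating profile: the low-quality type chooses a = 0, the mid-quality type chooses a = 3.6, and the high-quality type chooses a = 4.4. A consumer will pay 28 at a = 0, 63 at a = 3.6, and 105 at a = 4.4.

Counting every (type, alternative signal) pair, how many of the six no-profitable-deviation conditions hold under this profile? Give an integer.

3

Mid-quality (own payoff 63 − 10.1×3.6 = 26.64): to a=0 gives 28 → profitable ✗; to a=4.4 gives 105 − 10.1×4.4 = 60.56 → profitable ✗.
High-quality (own payoff 105 − 3.9×4.4 = 87.84): to a=0 gives 28 → no gain ✓; to a=3.6 gives 63 − 3.9×3.6 = 48.96 → no gain ✓.
Low-quality (own payoff 28): to a=3.6 gives 63 − 14.4×3.6 = 11.16 → no gain ✓; to a=4.4 gives 105 − 14.4×4.4 = 41.64 → profitable ✗.
3 of the 6 constraints hold; not an equilibrium.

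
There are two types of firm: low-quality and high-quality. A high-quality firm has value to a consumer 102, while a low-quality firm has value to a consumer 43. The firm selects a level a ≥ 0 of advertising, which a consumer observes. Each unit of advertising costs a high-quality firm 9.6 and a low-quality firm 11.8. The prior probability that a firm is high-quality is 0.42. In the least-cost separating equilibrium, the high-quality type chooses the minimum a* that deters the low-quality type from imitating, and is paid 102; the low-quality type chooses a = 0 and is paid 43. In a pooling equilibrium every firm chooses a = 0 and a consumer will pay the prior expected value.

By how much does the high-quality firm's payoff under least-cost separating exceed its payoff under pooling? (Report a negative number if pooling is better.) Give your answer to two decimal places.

Least-cost separating signal: a* solves 43 = 102 − 11.8·a*, so a* = (102 − 43)/11.8 = 5.
High-quality type's separating payoff: 102 − 9.6 × a* = 102 − 9.6 × (102 − 43)/11.8 = 102 − 566.4/11.8 = 54.
Pooling payoff: 0.42 × 102 + 0.58 × 43 = 67.78.
Difference: 54 − 67.78 = -13.78.
The high-quality type would prefer the pooling outcome.

-13.78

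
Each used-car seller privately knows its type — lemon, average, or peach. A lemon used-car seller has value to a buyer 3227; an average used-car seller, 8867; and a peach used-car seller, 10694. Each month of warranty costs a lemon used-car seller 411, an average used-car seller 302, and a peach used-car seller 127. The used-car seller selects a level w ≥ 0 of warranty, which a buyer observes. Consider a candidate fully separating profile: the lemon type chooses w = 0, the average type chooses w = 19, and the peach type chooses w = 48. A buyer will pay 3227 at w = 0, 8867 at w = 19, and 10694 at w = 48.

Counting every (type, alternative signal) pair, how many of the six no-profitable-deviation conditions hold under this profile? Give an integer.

Peach (own payoff 10694 − 127×48 = 4598): to w=0 gives 3227 → no gain ✓; to w=19 gives 8867 − 127×19 = 6454 → profitable ✗.
Lemon (own payoff 3227): to w=19 gives 8867 − 411×19 = 1058 → no gain ✓; to w=48 gives 10694 − 411×48 = -9034 → no gain ✓.
Average (own payoff 8867 − 302×19 = 3129): to w=0 gives 3227 → profitable ✗; to w=48 gives 10694 − 302×48 = -3802 → no gain ✓.
4 of the 6 constraints hold; not an equilibrium.

4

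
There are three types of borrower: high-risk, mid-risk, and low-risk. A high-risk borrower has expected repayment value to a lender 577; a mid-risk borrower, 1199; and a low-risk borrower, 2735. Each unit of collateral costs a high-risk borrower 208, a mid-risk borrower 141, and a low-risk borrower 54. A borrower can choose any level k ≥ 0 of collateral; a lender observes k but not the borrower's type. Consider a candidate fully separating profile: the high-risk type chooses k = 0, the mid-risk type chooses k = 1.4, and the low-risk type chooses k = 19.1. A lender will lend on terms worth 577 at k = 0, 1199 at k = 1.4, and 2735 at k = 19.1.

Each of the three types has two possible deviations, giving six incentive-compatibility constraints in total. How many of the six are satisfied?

5

High-risk (own payoff 577): to k=1.4 gives 1199 − 208×1.4 = 907.8 → profitable ✗; to k=19.1 gives 2735 − 208×19.1 = -1237.8 → no gain ✓.
Mid-risk (own payoff 1199 − 141×1.4 = 1001.6): to k=0 gives 577 → no gain ✓; to k=19.1 gives 2735 − 141×19.1 = 41.9 → no gain ✓.
Low-risk (own payoff 2735 − 54×19.1 = 1703.6): to k=0 gives 577 → no gain ✓; to k=1.4 gives 1199 − 54×1.4 = 1123.4 → no gain ✓.
5 of the 6 constraints hold; not an equilibrium.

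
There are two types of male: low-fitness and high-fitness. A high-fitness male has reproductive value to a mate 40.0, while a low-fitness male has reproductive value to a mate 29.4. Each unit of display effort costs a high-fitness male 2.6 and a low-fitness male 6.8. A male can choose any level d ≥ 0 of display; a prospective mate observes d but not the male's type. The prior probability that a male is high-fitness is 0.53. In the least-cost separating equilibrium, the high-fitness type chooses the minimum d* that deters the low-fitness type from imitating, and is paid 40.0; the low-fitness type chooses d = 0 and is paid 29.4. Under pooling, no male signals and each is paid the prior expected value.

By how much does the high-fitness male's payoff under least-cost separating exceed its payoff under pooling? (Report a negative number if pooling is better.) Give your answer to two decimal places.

0.93

Least-cost separating signal: d* solves 29.4 = 40.0 − 6.8·d*, so d* = (40.0 − 29.4)/6.8 ≈ 1.5588.
High-fitness type's separating payoff: 40.0 − 2.6 × d* = 40.0 − 2.6 × (40.0 − 29.4)/6.8 = 40.0 − 27.56/6.8 ≈ 35.9471.
Pooling payoff: 0.53 × 40.0 + 0.47 × 29.4 = 35.018.
Difference: 35.9471 − 35.018 = 0.9291, i.e. 0.93 to two decimal places.
The high-fitness type prefers to separate.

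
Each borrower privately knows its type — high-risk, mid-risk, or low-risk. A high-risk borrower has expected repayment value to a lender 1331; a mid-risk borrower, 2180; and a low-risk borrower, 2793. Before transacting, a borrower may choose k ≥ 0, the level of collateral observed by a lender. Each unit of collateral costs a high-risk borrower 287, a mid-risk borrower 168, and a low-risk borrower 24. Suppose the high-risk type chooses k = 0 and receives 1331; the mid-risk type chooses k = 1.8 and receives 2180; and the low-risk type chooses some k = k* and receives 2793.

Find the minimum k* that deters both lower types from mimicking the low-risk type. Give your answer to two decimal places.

High-risk type (on-path payoff 1331) won't mimic when 1331 ≥ 2793 − 287·k*, i.e. k* ≥ 5.09.
Mid-risk type (on-path payoff 2180 − 168×1.8 = 1877.6) won't mimic when 1877.6 ≥ 2793 − 168·k*, i.e. k* ≥ 5.45.
Both must hold, so k* = max(5.09, 5.45) = 5.45. The mid-risk type's constraint binds.

5.45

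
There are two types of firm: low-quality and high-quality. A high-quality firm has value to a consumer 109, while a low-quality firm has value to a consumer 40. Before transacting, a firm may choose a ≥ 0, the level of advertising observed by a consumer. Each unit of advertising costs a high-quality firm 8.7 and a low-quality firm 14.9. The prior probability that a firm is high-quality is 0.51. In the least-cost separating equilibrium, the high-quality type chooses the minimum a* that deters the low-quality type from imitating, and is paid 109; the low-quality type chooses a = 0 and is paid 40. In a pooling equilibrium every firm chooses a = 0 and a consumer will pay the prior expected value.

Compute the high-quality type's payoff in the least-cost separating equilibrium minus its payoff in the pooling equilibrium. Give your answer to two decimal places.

Least-cost separating signal: a* solves 40 = 109 − 14.9·a*, so a* = (109 − 40)/14.9 ≈ 4.6309.
High-quality type's separating payoff: 109 − 8.7 × a* = 109 − 8.7 × (109 − 40)/14.9 = 109 − 600.3/14.9 ≈ 68.7114.
Pooling payoff: 0.51 × 109 + 0.49 × 40 = 75.19.
Difference: 68.7114 − 75.19 = -6.4786, i.e. -6.48 to two decimal places.
The high-quality type would prefer the pooling outcome.

-6.48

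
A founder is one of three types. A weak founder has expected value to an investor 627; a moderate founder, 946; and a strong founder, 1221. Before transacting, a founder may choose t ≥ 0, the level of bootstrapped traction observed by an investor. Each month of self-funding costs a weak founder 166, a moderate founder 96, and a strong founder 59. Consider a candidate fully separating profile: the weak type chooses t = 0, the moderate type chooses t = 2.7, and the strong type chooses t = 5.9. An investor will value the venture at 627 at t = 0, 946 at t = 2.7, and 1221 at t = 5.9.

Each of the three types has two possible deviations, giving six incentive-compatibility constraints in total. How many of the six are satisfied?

Weak (own payoff 627): to t=2.7 gives 946 − 166×2.7 = 497.8 → no gain ✓; to t=5.9 gives 1221 − 166×5.9 = 241.6 → no gain ✓.
Strong (own payoff 1221 − 59×5.9 = 872.9): to t=0 gives 627 → no gain ✓; to t=2.7 gives 946 − 59×2.7 = 786.7 → no gain ✓.
Moderate (own payoff 946 − 96×2.7 = 686.8): to t=0 gives 627 → no gain ✓; to t=5.9 gives 1221 − 96×5.9 = 654.6 → no gain ✓.
6 of the 6 constraints hold; this profile is a separating equilibrium.

6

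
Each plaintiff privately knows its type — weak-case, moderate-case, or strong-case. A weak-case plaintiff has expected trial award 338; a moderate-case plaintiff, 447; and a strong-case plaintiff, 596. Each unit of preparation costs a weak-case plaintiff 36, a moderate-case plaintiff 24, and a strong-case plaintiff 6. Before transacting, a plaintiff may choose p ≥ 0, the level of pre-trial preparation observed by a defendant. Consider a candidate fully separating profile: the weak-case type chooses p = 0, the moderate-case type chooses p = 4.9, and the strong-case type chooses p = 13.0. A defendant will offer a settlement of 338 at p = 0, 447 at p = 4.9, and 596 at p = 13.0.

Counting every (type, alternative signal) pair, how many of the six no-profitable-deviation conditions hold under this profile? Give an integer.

5

Moderate-case (own payoff 447 − 24×4.9 = 329.4): to p=0 gives 338 → profitable ✗; to p=13.0 gives 596 − 24×13.0 = 284 → no gain ✓.
Strong-case (own payoff 596 − 6×13.0 = 518): to p=0 gives 338 → no gain ✓; to p=4.9 gives 447 − 6×4.9 = 417.6 → no gain ✓.
Weak-case (own payoff 338): to p=4.9 gives 447 − 36×4.9 = 270.6 → no gain ✓; to p=13.0 gives 596 − 36×13.0 = 128 → no gain ✓.
5 of the 6 constraints hold; not an equilibrium.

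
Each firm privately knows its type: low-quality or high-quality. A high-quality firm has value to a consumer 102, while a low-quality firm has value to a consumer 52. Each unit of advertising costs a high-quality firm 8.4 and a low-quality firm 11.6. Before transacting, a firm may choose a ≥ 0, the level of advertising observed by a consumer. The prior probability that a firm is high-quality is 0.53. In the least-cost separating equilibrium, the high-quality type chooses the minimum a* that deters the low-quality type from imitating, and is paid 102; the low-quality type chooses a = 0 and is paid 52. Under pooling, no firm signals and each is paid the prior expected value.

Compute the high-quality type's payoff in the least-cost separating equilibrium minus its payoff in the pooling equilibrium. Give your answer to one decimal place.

-12.7

Least-cost separating signal: a* solves 52 = 102 − 11.6·a*, so a* = (102 − 52)/11.6 ≈ 4.3103.
High-quality type's separating payoff: 102 − 8.4 × a* = 102 − 8.4 × (102 − 52)/11.6 = 102 − 420/11.6 ≈ 65.793.
Pooling payoff: 0.53 × 102 + 0.47 × 52 = 78.5.
Difference: 65.793 − 78.5 = -12.707, i.e. -12.7 to one decimal place.
The high-quality type would prefer the pooling outcome.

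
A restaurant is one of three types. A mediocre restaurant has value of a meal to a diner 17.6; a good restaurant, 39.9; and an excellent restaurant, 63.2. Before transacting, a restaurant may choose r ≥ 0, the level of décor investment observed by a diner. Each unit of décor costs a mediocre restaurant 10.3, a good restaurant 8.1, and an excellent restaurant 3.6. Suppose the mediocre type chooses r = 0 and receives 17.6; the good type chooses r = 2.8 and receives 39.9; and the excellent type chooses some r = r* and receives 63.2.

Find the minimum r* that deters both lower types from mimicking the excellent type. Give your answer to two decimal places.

5.68

Good type (on-path payoff 39.9 − 8.1×2.8 = 17.22) won't mimic when 17.22 ≥ 63.2 − 8.1·r*, i.e. r* ≥ 5.68.
Mediocre type (on-path payoff 17.6) won't mimic when 17.6 ≥ 63.2 − 10.3·r*, i.e. r* ≥ 4.43.
Both must hold, so r* = max(4.43, 5.68) = 5.68. The good type's constraint binds.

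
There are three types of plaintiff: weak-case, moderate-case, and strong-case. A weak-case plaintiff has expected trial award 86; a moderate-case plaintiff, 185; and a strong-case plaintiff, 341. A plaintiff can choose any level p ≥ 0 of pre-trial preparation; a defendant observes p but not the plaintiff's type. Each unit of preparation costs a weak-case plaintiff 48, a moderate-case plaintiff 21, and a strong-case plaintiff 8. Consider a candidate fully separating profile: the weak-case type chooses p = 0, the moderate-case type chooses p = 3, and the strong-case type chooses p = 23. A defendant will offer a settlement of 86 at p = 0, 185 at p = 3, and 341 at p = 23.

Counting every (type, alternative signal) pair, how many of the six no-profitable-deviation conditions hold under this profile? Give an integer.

5

Strong-case (own payoff 341 − 8×23 = 157): to p=0 gives 86 → no gain ✓; to p=3 gives 185 − 8×3 = 161 → profitable ✗.
Weak-case (own payoff 86): to p=3 gives 185 − 48×3 = 41 → no gain ✓; to p=23 gives 341 − 48×23 = -763 → no gain ✓.
Moderate-case (own payoff 185 − 21×3 = 122): to p=0 gives 86 → no gain ✓; to p=23 gives 341 − 21×23 = -142 → no gain ✓.
5 of the 6 constraints hold; not an equilibrium.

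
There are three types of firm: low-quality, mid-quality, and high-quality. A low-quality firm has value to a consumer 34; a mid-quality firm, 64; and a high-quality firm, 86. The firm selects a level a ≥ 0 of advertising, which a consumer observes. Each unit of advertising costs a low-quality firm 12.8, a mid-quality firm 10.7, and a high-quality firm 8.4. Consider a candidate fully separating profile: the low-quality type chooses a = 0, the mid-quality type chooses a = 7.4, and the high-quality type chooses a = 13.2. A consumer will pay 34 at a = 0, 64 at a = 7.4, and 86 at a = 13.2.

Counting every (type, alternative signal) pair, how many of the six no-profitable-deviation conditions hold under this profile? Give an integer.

3

High-quality (own payoff 86 − 8.4×13.2 = -24.88): to a=0 gives 34 → profitable ✗; to a=7.4 gives 64 − 8.4×7.4 = 1.84 → profitable ✗.
Mid-quality (own payoff 64 − 10.7×7.4 = -15.18): to a=0 gives 34 → profitable ✗; to a=13.2 gives 86 − 10.7×13.2 = -55.24 → no gain ✓.
Low-quality (own payoff 34): to a=7.4 gives 64 − 12.8×7.4 = -30.72 → no gain ✓; to a=13.2 gives 86 − 12.8×13.2 = -82.96 → no gain ✓.
3 of the 6 constraints hold; not an equilibrium.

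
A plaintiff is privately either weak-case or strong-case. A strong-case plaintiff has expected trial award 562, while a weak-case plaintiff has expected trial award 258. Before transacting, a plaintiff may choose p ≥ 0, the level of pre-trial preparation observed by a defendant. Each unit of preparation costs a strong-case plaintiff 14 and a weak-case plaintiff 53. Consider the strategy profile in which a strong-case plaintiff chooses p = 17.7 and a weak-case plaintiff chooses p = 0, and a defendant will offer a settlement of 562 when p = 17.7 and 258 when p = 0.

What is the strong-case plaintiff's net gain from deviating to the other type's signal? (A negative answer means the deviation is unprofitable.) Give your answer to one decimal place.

-56.2

Playing p = 17.7 the strong-case plaintiff receives 562 − 14 × 17.7 = 314.2.
Deviating to p = 0 yields 258 instead.
Gain from deviating: 258 − 314.2 = -56.2.
The gain is negative, so the strong-case type's incentive-compatibility constraint is satisfied.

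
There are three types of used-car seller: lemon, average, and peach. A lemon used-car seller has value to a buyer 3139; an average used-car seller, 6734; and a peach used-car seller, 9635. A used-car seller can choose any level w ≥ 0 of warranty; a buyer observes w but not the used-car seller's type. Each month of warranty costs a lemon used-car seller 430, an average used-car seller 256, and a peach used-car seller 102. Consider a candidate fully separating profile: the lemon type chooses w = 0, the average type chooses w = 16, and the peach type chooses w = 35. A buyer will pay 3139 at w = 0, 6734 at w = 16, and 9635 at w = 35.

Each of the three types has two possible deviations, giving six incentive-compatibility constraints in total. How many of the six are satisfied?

Lemon (own payoff 3139): to w=16 gives 6734 − 430×16 = -146 → no gain ✓; to w=35 gives 9635 − 430×35 = -5415 → no gain ✓.
Average (own payoff 6734 − 256×16 = 2638): to w=0 gives 3139 → profitable ✗; to w=35 gives 9635 − 256×35 = 675 → no gain ✓.
Peach (own payoff 9635 − 102×35 = 6065): to w=0 gives 3139 → no gain ✓; to w=16 gives 6734 − 102×16 = 5102 → no gain ✓.
5 of the 6 constraints hold; not an equilibrium.

5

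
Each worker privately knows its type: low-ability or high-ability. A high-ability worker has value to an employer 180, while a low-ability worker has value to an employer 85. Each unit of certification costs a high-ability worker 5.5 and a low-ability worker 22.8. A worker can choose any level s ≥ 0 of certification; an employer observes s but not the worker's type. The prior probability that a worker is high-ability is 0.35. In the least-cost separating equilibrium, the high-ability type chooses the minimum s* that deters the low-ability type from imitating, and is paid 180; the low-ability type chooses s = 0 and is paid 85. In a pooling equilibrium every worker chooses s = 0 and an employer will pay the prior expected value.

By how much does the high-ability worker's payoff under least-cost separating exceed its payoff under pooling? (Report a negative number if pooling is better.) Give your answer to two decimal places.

38.83

Least-cost separating signal: s* solves 85 = 180 − 22.8·s*, so s* = (180 − 85)/22.8 ≈ 4.1667.
High-ability type's separating payoff: 180 − 5.5 × s* = 180 − 5.5 × (180 − 85)/22.8 = 180 − 522.5/22.8 ≈ 157.0833.
Pooling payoff: 0.35 × 180 + 0.65 × 85 = 118.25.
Difference: 157.0833 − 118.25 = 38.8333, i.e. 38.83 to two decimal places.
The high-ability type prefers to separate.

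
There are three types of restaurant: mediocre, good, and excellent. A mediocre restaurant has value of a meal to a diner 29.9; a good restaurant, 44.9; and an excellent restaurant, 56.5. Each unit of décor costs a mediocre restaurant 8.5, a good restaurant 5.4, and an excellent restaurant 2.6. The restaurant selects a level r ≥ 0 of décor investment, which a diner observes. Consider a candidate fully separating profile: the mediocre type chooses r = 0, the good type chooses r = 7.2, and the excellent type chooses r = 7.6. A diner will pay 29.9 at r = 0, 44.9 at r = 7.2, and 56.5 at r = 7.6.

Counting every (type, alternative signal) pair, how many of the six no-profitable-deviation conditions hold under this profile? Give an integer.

4

Good (own payoff 44.9 − 5.4×7.2 = 6.02): to r=0 gives 29.9 → profitable ✗; to r=7.6 gives 56.5 − 5.4×7.6 = 15.46 → profitable ✗.
Excellent (own payoff 56.5 − 2.6×7.6 = 36.74): to r=0 gives 29.9 → no gain ✓; to r=7.2 gives 44.9 − 2.6×7.2 = 26.18 → no gain ✓.
Mediocre (own payoff 29.9): to r=7.2 gives 44.9 − 8.5×7.2 = -16.3 → no gain ✓; to r=7.6 gives 56.5 − 8.5×7.6 = -8.1 → no gain ✓.
4 of the 6 constraints hold; not an equilibrium.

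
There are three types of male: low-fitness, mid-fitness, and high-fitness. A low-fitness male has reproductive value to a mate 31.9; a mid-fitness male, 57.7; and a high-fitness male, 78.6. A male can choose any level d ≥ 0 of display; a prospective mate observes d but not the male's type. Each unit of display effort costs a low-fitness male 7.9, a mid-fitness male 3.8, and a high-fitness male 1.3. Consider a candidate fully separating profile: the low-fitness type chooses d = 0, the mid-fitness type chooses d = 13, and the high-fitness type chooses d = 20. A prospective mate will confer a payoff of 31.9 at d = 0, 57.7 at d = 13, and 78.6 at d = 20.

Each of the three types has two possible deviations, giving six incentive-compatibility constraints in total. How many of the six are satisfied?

5

High-fitness (own payoff 78.6 − 1.3×20 = 52.6): to d=0 gives 31.9 → no gain ✓; to d=13 gives 57.7 − 1.3×13 = 40.8 → no gain ✓.
Mid-fitness (own payoff 57.7 − 3.8×13 = 8.3): to d=0 gives 31.9 → profitable ✗; to d=20 gives 78.6 − 3.8×20 = 2.6 → no gain ✓.
Low-fitness (own payoff 31.9): to d=13 gives 57.7 − 7.9×13 = -45 → no gain ✓; to d=20 gives 78.6 − 7.9×20 = -79.4 → no gain ✓.
5 of the 6 constraints hold; not an equilibrium.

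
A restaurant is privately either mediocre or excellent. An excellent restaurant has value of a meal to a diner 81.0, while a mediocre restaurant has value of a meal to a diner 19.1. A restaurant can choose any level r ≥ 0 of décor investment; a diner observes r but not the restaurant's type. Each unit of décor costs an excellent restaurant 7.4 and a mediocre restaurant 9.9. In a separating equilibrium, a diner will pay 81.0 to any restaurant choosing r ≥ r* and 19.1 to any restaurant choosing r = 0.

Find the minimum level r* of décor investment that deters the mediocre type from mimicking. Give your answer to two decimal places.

A mediocre restaurant choosing r = 0 receives 19.1.
Imitating at r* instead would pay 81.0 at cost 9.9·r*, netting 81.0 − 9.9·r*.
Indifference: 19.1 = 81.0 − 9.9·r*, so r* = (81.0 − 19.1) / 9.9 ≈ 6.25.
This is the mediocre type's binding incentive-compatibility constraint; any r ≥ 6.25 sustains separation on that side.

6.25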